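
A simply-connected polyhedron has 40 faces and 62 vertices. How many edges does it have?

100

Here V − E + F = 2.
E = V + F − (2) = 62 + 40 − (2) = 100.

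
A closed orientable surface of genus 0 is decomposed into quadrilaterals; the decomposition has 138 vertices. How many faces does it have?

χ = 2 − 2·0 = 2, and every face is a square so 4F = 2E.
V − E + F = 2 with E = 4F/2 gives 138 − (4/2 − 1)·F = 2, so F = 136 and E = 272.

136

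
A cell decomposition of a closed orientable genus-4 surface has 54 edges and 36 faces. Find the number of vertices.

12

For a closed orientable surface of genus 4, χ = 2 − 2·4 = -6.
V = -6 + E − F = -6 + 54 − 36 = 12.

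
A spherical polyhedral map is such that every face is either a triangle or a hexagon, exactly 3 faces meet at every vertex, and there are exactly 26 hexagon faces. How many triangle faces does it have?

Let x be the number of triangles; then F = 26 + x.
Edge–face incidences: 2E = 6·26 + 3·x = 156 + 3x.
Every vertex has degree 3, so 3V = 2E.
Euler: V − E + F = 2 ⇒ (2E)/3 − E + (26 + x) = 2.
Multiply by 6: 2·(2E) − 3·(2E) + 6·(26 + x) = 12, i.e. 156 + 6x − (156 + 3x) = 12.
Collecting terms: 3x = 12, so x = 4.
Then 2E = 156 + 3·4 = 168, so E = 84, V = 2E/3 = 56, F = 26 + 4 = 30.

4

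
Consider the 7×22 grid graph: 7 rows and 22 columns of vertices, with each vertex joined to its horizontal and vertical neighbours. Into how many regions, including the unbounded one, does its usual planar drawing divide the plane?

127

The grid has V = 7·22 = 154 vertices and E = 7·21 + 22·6 = 279 edges.
F = 2 − V + E = 2 − 154 + 279 = 127.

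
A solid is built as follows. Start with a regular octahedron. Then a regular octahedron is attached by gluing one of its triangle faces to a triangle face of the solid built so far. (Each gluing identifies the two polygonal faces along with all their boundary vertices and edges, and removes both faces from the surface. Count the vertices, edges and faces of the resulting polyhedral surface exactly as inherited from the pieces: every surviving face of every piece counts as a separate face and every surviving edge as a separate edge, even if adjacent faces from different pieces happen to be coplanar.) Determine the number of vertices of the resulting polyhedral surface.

A regular octahedron: V=6, E=12, F=8.
Attach a regular octahedron (V=6, E=12, F=8) along a 3-gon: merge 3 vertices and 3 edges, delete both glued faces → V=9, E=21, F=14.
Check: V − E + F = 9 − 21 + 14 = 2.

9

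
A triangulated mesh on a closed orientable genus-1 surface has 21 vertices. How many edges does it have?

χ = 2 − 2·1 = 0, and every face is a triangle so 3F = 2E.
V − E + F = 0 with E = 3F/2 gives 21 − (3/2 − 1)·F = 0, so F = 42 and E = 63.

63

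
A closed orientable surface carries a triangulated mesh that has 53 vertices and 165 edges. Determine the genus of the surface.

2

Every face is a triangle and each edge borders two faces, so 3F = 2·165, giving F = 110.
χ = V − E + F = 53 − 165 + 110 = -2.
For a closed orientable surface χ = 2 − 2g, so g = (2 − (-2))/2 = 2.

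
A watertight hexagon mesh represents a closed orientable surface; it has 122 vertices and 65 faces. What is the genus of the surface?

5

Every face is a hexagon, so 2E = 6·65 = 390, giving E = 195.
χ = V − E + F = 122 − 195 + 65 = -8.
For a closed orientable surface χ = 2 − 2g, so g = (2 − (-8))/2 = 5.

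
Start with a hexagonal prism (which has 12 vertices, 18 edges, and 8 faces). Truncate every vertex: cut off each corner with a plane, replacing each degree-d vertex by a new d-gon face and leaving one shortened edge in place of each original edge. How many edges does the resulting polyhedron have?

54

Truncation replaces each original edge-end by a new vertex, so V′ = 2E = 36.
Each original edge survives, and each old vertex of degree d contributes d new edges; summing degrees gives Σd = 2E, so E′ = E + 2E = 3E = 54.
Each original face survives and each original vertex becomes one new face: F′ = F + V = 20.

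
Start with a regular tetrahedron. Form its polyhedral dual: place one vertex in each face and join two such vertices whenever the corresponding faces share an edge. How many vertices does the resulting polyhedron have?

The base solid has V = 4, E = 6, F = 4.
The dual swaps V and F and preserves E: V′ = F = 4, E′ = E = 6, F′ = V = 4.

4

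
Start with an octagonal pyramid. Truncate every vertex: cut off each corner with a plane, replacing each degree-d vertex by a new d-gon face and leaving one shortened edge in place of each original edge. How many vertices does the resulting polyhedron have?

The base solid has V = 9, E = 16, F = 9.
Truncation replaces each original edge-end by a new vertex, so V′ = 2E = 32.
Each original edge survives, and each old vertex of degree d contributes d new edges; summing degrees gives Σd = 2E, so E′ = E + 2E = 3E = 48.
Each original face survives and each original vertex becomes one new face: F′ = F + V = 18.

32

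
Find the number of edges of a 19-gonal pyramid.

38

A pyramid on an n-gon base has one n-gon and n triangles: V = 19 + 1 = 20, E = 2·19 = 38, F = 19 + 1 = 20.
Check: V − E + F = 20 − 38 + 20 = 2.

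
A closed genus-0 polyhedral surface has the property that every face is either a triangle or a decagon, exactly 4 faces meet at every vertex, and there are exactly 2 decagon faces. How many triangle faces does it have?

20

Let x be the number of triangles; then F = 2 + x.
Edge–face incidences: 2E = 10·2 + 3·x = 20 + 3x.
Every vertex has degree 4, so 4V = 2E.
Euler: V − E + F = 2 ⇒ (2E)/4 − E + (2 + x) = 2.
Multiply by 8: 2·(2E) − 4·(2E) + 8·(2 + x) = 16, i.e. 16 + 8x − 2·(20 + 3x) = 16.
Collecting terms: 2x − 24 = 16, so 2x = 40, so x = 20.
Then 2E = 20 + 3·20 = 80, so E = 40, V = 2E/4 = 20, F = 2 + 20 = 22.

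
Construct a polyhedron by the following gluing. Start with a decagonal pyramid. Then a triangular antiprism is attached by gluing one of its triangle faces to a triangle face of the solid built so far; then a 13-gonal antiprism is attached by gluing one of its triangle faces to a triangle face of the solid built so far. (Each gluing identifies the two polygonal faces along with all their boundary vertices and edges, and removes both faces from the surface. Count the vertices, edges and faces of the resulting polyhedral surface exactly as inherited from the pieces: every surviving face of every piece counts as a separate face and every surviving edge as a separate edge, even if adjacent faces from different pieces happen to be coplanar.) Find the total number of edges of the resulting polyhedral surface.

A decagonal pyramid: V=11, E=20, F=11.
Attach a triangular antiprism (V=6, E=12, F=8) along a 3-gon: merge 3 vertices and 3 edges, delete both glued faces → V=14, E=29, F=17.
Attach a 13-gonal antiprism (V=26, E=52, F=28) along a 3-gon: merge 3 vertices and 3 edges, delete both glued faces → V=37, E=78, F=43.
Check: V − E + F = 37 − 78 + 43 = 2.

78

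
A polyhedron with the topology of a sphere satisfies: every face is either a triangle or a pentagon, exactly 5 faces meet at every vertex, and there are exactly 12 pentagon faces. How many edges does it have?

150

Let x be the number of triangles; then F = 12 + x.
Edge–face incidences: 2E = 5·12 + 3·x = 60 + 3x.
Every vertex has degree 5, so 5V = 2E.
Euler: V − E + F = 2 ⇒ (2E)/5 − E + (12 + x) = 2.
Multiply by 10: 2·(2E) − 5·(2E) + 10·(12 + x) = 20, i.e. 120 + 10x − 3·(60 + 3x) = 20.
Collecting terms: x − 60 = 20, so x = 80.
Then 2E = 60 + 3·80 = 300, so E = 150, V = 2E/5 = 60, F = 12 + 80 = 92.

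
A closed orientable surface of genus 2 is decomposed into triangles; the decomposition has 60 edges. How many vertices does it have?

χ = 2 − 2·2 = -2, and every face is a triangle so 3F = 2E.
F = 2E/3 = 40. Then V = -2 + E − F = -2 + 60 − 40 = 18.

18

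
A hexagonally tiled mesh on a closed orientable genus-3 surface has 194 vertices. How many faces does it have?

χ = 2 − 2·3 = -4, and every face is a hexagon so 6F = 2E.
V − E + F = -4 with E = 6F/2 gives 194 − (6/2 − 1)·F = -4, so F = 99 and E = 297.

99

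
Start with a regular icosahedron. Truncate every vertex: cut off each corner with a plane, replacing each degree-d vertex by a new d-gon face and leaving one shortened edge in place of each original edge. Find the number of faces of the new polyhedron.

The base solid has V = 12, E = 30, F = 20.
Truncation replaces each original edge-end by a new vertex, so V′ = 2E = 60.
Each original edge survives, and each old vertex of degree d contributes d new edges; summing degrees gives Σd = 2E, so E′ = E + 2E = 3E = 90.
Each original face survives and each original vertex becomes one new face: F′ = F + V = 32.

32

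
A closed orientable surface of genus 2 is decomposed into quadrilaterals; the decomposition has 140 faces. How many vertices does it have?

138

χ = 2 − 2·2 = -2, and every face is a square so 4F = 2E.
E = 4·140/2 = 280. Then V = -2 + E − F = -2 + 280 − 140 = 138.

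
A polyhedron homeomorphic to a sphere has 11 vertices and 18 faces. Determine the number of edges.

Here V − E + F = 2.
E = V + F − (2) = 11 + 18 − (2) = 27.

27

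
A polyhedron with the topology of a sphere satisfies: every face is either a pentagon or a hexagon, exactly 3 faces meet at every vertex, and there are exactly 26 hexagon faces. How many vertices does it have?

Let x be the number of pentagons; then F = 26 + x.
Edge–face incidences: 2E = 6·26 + 5·x = 156 + 5x.
Every vertex has degree 3, so 3V = 2E.
Euler: V − E + F = 2 ⇒ (2E)/3 − E + (26 + x) = 2.
Multiply by 6: 2·(2E) − 3·(2E) + 6·(26 + x) = 12, i.e. 156 + 6x − (156 + 5x) = 12.
Collecting terms: x = 12.
Then 2E = 156 + 5·12 = 216, so E = 108, V = 2E/3 = 72, F = 26 + 12 = 38.

72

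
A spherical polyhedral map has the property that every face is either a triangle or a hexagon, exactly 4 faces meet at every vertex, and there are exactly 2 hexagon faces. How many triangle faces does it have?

12

Let x be the number of triangles; then F = 2 + x.
Edge–face incidences: 2E = 6·2 + 3·x = 12 + 3x.
Every vertex has degree 4, so 4V = 2E.
Euler: V − E + F = 2 ⇒ (2E)/4 − E + (2 + x) = 2.
Multiply by 8: 2·(2E) − 4·(2E) + 8·(2 + x) = 16, i.e. 16 + 8x − 2·(12 + 3x) = 16.
Collecting terms: 2x − 8 = 16, so 2x = 24, so x = 12.
Then 2E = 12 + 3·12 = 48, so E = 24, V = 2E/4 = 12, F = 2 + 12 = 14.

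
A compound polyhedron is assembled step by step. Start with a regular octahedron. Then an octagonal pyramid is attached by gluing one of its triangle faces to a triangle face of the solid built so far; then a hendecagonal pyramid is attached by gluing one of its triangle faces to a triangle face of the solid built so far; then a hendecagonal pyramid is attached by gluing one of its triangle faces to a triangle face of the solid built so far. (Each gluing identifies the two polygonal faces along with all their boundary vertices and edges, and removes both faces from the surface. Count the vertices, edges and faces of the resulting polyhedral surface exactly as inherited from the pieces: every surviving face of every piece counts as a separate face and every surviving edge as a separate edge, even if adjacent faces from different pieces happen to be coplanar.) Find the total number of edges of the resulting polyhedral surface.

63

A regular octahedron: V=6, E=12, F=8.
Attach an octagonal pyramid (V=9, E=16, F=9) along a 3-gon: merge 3 vertices and 3 edges, delete both glued faces → V=12, E=25, F=15.
Attach a hendecagonal pyramid (V=12, E=22, F=12) along a 3-gon: merge 3 vertices and 3 edges, delete both glued faces → V=21, E=44, F=25.
Attach a hendecagonal pyramid (V=12, E=22, F=12) along a 3-gon: merge 3 vertices and 3 edges, delete both glued faces → V=30, E=63, F=35.
Check: V − E + F = 30 − 63 + 35 = 2.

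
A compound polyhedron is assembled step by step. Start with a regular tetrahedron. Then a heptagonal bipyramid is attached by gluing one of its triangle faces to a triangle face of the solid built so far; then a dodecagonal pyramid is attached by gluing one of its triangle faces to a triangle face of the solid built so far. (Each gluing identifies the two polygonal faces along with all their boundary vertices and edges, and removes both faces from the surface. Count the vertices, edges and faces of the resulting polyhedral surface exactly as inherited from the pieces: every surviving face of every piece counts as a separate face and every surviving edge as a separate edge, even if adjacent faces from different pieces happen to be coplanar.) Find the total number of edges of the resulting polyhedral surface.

A regular tetrahedron: V=4, E=6, F=4.
Attach a heptagonal bipyramid (V=9, E=21, F=14) along a 3-gon: merge 3 vertices and 3 edges, delete both glued faces → V=10, E=24, F=16.
Attach a dodecagonal pyramid (V=13, E=24, F=13) along a 3-gon: merge 3 vertices and 3 edges, delete both glued faces → V=20, E=45, F=27.
Check: V − E + F = 20 − 45 + 27 = 2.

45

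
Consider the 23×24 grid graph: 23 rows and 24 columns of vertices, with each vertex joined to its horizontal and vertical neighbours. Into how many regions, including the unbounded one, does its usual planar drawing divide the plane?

507

The grid has V = 23·24 = 552 vertices and E = 23·23 + 24·22 = 1057 edges.
F = 2 − V + E = 2 − 552 + 1057 = 507.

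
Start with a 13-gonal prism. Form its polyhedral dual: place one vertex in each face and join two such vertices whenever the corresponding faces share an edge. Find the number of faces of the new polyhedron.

The base solid has V = 26, E = 39, F = 15.
The dual swaps V and F and preserves E: V′ = F = 15, E′ = E = 39, F′ = V = 26.

26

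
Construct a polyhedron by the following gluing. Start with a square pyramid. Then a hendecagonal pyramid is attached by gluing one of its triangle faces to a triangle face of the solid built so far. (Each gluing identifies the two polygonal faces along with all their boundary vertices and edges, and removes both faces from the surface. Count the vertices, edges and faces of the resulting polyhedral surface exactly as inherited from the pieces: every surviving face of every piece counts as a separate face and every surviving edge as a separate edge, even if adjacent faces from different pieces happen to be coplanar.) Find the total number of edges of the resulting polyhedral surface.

27

A square pyramid: V=5, E=8, F=5.
Attach a hendecagonal pyramid (V=12, E=22, F=12) along a 3-gon: merge 3 vertices and 3 edges, delete both glued faces → V=14, E=27, F=15.
Check: V − E + F = 14 − 27 + 15 = 2.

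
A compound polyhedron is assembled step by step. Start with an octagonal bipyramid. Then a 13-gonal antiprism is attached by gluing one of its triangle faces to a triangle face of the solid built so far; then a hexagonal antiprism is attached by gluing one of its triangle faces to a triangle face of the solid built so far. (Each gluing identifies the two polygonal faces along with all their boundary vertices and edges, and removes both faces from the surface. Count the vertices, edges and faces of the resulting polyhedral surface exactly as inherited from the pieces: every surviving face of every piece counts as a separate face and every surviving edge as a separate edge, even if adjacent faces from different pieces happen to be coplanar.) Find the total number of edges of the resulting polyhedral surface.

An octagonal bipyramid: V=10, E=24, F=16.
Attach a 13-gonal antiprism (V=26, E=52, F=28) along a 3-gon: merge 3 vertices and 3 edges, delete both glued faces → V=33, E=73, F=42.
Attach a hexagonal antiprism (V=12, E=24, F=14) along a 3-gon: merge 3 vertices and 3 edges, delete both glued faces → V=42, E=94, F=54.
Check: V − E + F = 42 − 94 + 54 = 2.

94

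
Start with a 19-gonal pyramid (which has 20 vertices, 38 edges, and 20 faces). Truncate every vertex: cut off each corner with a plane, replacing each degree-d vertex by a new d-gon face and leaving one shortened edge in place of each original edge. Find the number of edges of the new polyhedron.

Truncation replaces each original edge-end by a new vertex, so V′ = 2E = 76.
Each original edge survives, and each old vertex of degree d contributes d new edges; summing degrees gives Σd = 2E, so E′ = E + 2E = 3E = 114.
Each original face survives and each original vertex becomes one new face: F′ = F + V = 40.

114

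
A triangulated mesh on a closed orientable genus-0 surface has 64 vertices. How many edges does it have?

186

χ = 2 − 2·0 = 2, and every face is a triangle so 3F = 2E.
V − E + F = 2 with E = 3F/2 gives 64 − (3/2 − 1)·F = 2, so F = 124 and E = 186.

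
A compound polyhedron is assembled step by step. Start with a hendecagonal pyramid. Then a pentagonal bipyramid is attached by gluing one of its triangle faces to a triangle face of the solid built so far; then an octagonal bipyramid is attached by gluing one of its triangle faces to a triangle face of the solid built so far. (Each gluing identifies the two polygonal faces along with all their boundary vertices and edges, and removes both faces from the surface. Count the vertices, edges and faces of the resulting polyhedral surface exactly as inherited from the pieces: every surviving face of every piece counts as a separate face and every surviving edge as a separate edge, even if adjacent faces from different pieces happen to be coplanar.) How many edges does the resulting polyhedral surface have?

55

A hendecagonal pyramid: V=12, E=22, F=12.
Attach a pentagonal bipyramid (V=7, E=15, F=10) along a 3-gon: merge 3 vertices and 3 edges, delete both glued faces → V=16, E=34, F=20.
Attach an octagonal bipyramid (V=10, E=24, F=16) along a 3-gon: merge 3 vertices and 3 edges, delete both glued faces → V=23, E=55, F=34.
Check: V − E + F = 23 − 55 + 34 = 2.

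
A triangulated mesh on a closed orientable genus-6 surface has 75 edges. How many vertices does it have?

15

χ = 2 − 2·6 = -10, and every face is a triangle so 3F = 2E.
F = 2E/3 = 50. Then V = -10 + E − F = -10 + 75 − 50 = 15.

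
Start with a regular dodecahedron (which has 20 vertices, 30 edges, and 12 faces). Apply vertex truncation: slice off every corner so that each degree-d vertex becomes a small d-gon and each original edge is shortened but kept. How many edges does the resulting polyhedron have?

Truncation replaces each original edge-end by a new vertex, so V′ = 2E = 60.
Each original edge survives, and each old vertex of degree d contributes d new edges; summing degrees gives Σd = 2E, so E′ = E + 2E = 3E = 90.
Each original face survives and each original vertex becomes one new face: F′ = F + V = 32.

90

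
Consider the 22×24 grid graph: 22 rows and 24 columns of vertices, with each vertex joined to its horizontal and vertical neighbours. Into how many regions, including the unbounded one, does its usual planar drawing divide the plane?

The grid has V = 22·24 = 528 vertices and E = 22·23 + 24·21 = 1010 edges.
F = 2 − V + E = 2 − 528 + 1010 = 484.

484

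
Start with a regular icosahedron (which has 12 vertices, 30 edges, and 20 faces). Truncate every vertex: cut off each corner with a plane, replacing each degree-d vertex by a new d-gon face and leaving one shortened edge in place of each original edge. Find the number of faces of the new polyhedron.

32

Truncation replaces each original edge-end by a new vertex, so V′ = 2E = 60.
Each original edge survives, and each old vertex of degree d contributes d new edges; summing degrees gives Σd = 2E, so E′ = E + 2E = 3E = 90.
Each original face survives and each original vertex becomes one new face: F′ = F + V = 32.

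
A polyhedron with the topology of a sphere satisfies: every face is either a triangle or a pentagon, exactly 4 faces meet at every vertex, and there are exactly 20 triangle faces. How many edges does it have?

60

Let x be the number of pentagons; then F = 20 + x.
Edge–face incidences: 2E = 3·20 + 5·x = 60 + 5x.
Every vertex has degree 4, so 4V = 2E.
Euler: V − E + F = 2 ⇒ (2E)/4 − E + (20 + x) = 2.
Multiply by 8: 2·(2E) − 4·(2E) + 8·(20 + x) = 16, i.e. 160 + 8x − 2·(60 + 5x) = 16.
Collecting terms: −2x + 40 = 16, so −2x = −24, so x = 12.
Then 2E = 60 + 5·12 = 120, so E = 60, V = 2E/4 = 30, F = 20 + 12 = 32.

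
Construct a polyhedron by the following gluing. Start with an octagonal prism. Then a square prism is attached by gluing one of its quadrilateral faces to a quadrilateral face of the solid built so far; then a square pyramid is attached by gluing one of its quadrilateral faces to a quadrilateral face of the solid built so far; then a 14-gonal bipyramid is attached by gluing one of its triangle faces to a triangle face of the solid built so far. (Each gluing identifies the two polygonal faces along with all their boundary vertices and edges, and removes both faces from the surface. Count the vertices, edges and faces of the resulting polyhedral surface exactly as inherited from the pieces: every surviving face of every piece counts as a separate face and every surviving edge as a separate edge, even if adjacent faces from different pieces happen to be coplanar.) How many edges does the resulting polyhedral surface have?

75

An octagonal prism: V=16, E=24, F=10.
Attach a square prism (V=8, E=12, F=6) along a 4-gon: merge 4 vertices and 4 edges, delete both glued faces → V=20, E=32, F=14.
Attach a square pyramid (V=5, E=8, F=5) along a 4-gon: merge 4 vertices and 4 edges, delete both glued faces → V=21, E=36, F=17.
Attach a 14-gonal bipyramid (V=16, E=42, F=28) along a 3-gon: merge 3 vertices and 3 edges, delete both glued faces → V=34, E=75, F=43.
Check: V − E + F = 34 − 75 + 43 = 2.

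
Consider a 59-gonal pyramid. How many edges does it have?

118

A pyramid on an n-gon base has one n-gon and n triangles: V = 59 + 1 = 60, E = 2·59 = 118, F = 59 + 1 = 60.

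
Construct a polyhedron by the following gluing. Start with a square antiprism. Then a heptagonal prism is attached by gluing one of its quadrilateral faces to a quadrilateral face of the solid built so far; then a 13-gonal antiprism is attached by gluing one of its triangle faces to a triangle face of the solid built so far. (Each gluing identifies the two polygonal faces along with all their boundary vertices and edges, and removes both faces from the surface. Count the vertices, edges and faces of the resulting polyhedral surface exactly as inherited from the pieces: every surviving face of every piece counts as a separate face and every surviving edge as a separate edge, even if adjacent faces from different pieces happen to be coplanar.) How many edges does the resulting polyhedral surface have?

A square antiprism: V=8, E=16, F=10.
Attach a heptagonal prism (V=14, E=21, F=9) along a 4-gon: merge 4 vertices and 4 edges, delete both glued faces → V=18, E=33, F=17.
Attach a 13-gonal antiprism (V=26, E=52, F=28) along a 3-gon: merge 3 vertices and 3 edges, delete both glued faces → V=41, E=82, F=43.
Check: V − E + F = 41 − 82 + 43 = 2.

82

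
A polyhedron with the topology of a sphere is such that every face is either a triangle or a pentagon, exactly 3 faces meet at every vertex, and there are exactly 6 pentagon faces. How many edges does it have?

18

Let x be the number of triangles; then F = 6 + x.
Edge–face incidences: 2E = 5·6 + 3·x = 30 + 3x.
Every vertex has degree 3, so 3V = 2E.
Euler: V − E + F = 2 ⇒ (2E)/3 − E + (6 + x) = 2.
Multiply by 6: 2·(2E) − 3·(2E) + 6·(6 + x) = 12, i.e. 36 + 6x − (30 + 3x) = 12.
Collecting terms: 3x + 6 = 12, so 3x = 6, so x = 2.
Then 2E = 30 + 3·2 = 36, so E = 18, V = 2E/3 = 12, F = 6 + 2 = 8.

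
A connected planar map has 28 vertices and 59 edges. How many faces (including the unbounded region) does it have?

Euler's formula for a connected plane graph: V − E + F = 2, so F = 2 − 28 + 59 = 33.

33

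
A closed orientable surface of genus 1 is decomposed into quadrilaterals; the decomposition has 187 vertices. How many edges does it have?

χ = 2 − 2·1 = 0, and every face is a square so 4F = 2E.
V − E + F = 0 with E = 4F/2 gives 187 − (4/2 − 1)·F = 0, so F = 187 and E = 374.

374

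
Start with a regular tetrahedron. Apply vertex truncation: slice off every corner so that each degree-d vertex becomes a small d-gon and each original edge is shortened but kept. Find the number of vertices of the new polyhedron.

The base solid has V = 4, E = 6, F = 4.
Truncation replaces each original edge-end by a new vertex, so V′ = 2E = 12.
Each original edge survives, and each old vertex of degree d contributes d new edges; summing degrees gives Σd = 2E, so E′ = E + 2E = 3E = 18.
Each original face survives and each original vertex becomes one new face: F′ = F + V = 8.

12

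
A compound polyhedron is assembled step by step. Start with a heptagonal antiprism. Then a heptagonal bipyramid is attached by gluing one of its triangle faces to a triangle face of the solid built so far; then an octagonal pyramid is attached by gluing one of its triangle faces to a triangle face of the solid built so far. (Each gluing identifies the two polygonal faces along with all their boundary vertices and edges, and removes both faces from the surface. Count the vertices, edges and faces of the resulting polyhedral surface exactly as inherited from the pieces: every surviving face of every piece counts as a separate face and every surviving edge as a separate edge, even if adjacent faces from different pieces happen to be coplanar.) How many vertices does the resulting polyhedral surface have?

A heptagonal antiprism: V=14, E=28, F=16.
Attach a heptagonal bipyramid (V=9, E=21, F=14) along a 3-gon: merge 3 vertices and 3 edges, delete both glued faces → V=20, E=46, F=28.
Attach an octagonal pyramid (V=9, E=16, F=9) along a 3-gon: merge 3 vertices and 3 edges, delete both glued faces → V=26, E=59, F=35.
Check: V − E + F = 26 − 59 + 35 = 2.

26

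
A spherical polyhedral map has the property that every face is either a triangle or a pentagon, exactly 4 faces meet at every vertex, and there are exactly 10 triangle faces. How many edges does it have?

Let x be the number of pentagons; then F = 10 + x.
Edge–face incidences: 2E = 3·10 + 5·x = 30 + 5x.
Every vertex has degree 4, so 4V = 2E.
Euler: V − E + F = 2 ⇒ (2E)/4 − E + (10 + x) = 2.
Multiply by 8: 2·(2E) − 4·(2E) + 8·(10 + x) = 16, i.e. 80 + 8x − 2·(30 + 5x) = 16.
Collecting terms: −2x + 20 = 16, so −2x = −4, so x = 2.
Then 2E = 30 + 5·2 = 40, so E = 20, V = 2E/4 = 10, F = 10 + 2 = 12.

20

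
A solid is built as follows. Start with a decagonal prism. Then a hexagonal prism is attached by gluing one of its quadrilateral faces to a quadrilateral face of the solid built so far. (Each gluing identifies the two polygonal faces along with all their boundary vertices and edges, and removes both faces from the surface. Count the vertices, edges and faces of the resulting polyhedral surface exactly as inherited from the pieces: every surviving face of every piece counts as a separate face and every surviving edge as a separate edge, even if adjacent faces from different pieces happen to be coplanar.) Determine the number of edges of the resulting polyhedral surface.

A decagonal prism: V=20, E=30, F=12.
Attach a hexagonal prism (V=12, E=18, F=8) along a 4-gon: merge 4 vertices and 4 edges, delete both glued faces → V=28, E=44, F=18.
Check: V − E + F = 28 − 44 + 18 = 2.

44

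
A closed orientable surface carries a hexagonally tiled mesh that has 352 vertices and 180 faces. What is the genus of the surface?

Every face is a hexagon, so 2E = 6·180 = 1080, giving E = 540.
χ = V − E + F = 352 − 540 + 180 = -8.
For a closed orientable surface χ = 2 − 2g, so g = (2 − (-8))/2 = 5.

5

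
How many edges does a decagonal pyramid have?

20

A pyramid on an n-gon base has one n-gon and n triangles: V = 10 + 1 = 11, E = 2·10 = 20, F = 10 + 1 = 11.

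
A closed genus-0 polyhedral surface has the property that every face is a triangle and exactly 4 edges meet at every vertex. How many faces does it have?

8

Each face has 3 edges and each edge borders two faces, so 2E = 3F.
Each vertex has degree 4, so 4V = 2E and hence V = 3F/4.
Euler: V − E + F = 2 ⇒ (3F/4) − (3F/2) + F = 2.
Multiply by 8: (6 − 12 + 8)F = 16, i.e. 2F = 16.
So F = 8, E = 3·8/2 = 12, V = 3·8/4 = 6.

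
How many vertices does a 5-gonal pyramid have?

6

A pyramid on an n-gon base has one n-gon and n triangles: V = 5 + 1 = 6, E = 2·5 = 10, F = 5 + 1 = 6.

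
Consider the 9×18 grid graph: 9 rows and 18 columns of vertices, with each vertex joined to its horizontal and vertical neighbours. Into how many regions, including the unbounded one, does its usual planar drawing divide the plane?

The grid has V = 9·18 = 162 vertices and E = 9·17 + 18·8 = 297 edges.
F = 2 − V + E = 2 − 162 + 297 = 137.

137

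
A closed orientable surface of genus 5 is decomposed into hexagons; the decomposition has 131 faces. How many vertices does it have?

χ = 2 − 2·5 = -8, and every face is a hexagon so 6F = 2E.
E = 6·131/2 = 393. Then V = -8 + E − F = -8 + 393 − 131 = 254.

254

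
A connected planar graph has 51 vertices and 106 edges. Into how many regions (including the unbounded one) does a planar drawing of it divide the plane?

Euler's formula for a connected plane graph: V − E + F = 2, so F = 2 − 51 + 106 = 57.

57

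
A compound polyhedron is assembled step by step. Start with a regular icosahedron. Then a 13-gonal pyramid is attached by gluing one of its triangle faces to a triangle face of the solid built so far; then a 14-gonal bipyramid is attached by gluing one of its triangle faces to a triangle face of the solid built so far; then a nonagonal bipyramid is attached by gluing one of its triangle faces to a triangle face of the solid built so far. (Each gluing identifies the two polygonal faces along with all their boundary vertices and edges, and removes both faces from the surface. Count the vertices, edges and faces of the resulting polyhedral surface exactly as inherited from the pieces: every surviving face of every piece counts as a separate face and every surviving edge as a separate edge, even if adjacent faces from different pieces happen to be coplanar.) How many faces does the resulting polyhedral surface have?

A regular icosahedron: V=12, E=30, F=20.
Attach a 13-gonal pyramid (V=14, E=26, F=14) along a 3-gon: merge 3 vertices and 3 edges, delete both glued faces → V=23, E=53, F=32.
Attach a 14-gonal bipyramid (V=16, E=42, F=28) along a 3-gon: merge 3 vertices and 3 edges, delete both glued faces → V=36, E=92, F=58.
Attach a nonagonal bipyramid (V=11, E=27, F=18) along a 3-gon: merge 3 vertices and 3 edges, delete both glued faces → V=44, E=116, F=74.
Check: V − E + F = 44 − 116 + 74 = 2.

74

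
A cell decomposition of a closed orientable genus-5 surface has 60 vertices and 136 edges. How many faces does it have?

68

For a closed orientable surface of genus 5, χ = 2 − 2·5 = -8.
F = -8 − V + E = -8 − 60 + 136 = 68.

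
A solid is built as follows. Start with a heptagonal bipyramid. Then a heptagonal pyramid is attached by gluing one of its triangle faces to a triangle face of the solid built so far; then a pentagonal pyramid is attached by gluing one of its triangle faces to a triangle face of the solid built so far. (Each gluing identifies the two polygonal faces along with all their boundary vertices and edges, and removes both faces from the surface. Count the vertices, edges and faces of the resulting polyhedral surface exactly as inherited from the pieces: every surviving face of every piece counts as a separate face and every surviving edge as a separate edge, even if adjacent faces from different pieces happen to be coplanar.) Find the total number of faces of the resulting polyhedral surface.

A heptagonal bipyramid: V=9, E=21, F=14.
Attach a heptagonal pyramid (V=8, E=14, F=8) along a 3-gon: merge 3 vertices and 3 edges, delete both glued faces → V=14, E=32, F=20.
Attach a pentagonal pyramid (V=6, E=10, F=6) along a 3-gon: merge 3 vertices and 3 edges, delete both glued faces → V=17, E=39, F=24.
Check: V − E + F = 17 − 39 + 24 = 2.

24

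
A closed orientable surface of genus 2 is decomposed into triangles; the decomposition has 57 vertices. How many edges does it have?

χ = 2 − 2·2 = -2, and every face is a triangle so 3F = 2E.
V − E + F = -2 with E = 3F/2 gives 57 − (3/2 − 1)·F = -2, so F = 118 and E = 177.

177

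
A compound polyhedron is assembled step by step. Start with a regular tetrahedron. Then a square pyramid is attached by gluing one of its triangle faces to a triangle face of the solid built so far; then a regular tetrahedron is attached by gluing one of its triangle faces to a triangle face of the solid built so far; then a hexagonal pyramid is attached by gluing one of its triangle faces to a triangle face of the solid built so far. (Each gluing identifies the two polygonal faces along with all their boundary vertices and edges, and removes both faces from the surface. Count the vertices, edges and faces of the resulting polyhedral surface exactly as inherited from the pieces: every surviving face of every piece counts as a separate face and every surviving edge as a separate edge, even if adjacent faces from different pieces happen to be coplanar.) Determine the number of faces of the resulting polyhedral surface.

A regular tetrahedron: V=4, E=6, F=4.
Attach a square pyramid (V=5, E=8, F=5) along a 3-gon: merge 3 vertices and 3 edges, delete both glued faces → V=6, E=11, F=7.
Attach a regular tetrahedron (V=4, E=6, F=4) along a 3-gon: merge 3 vertices and 3 edges, delete both glued faces → V=7, E=14, F=9.
Attach a hexagonal pyramid (V=7, E=12, F=7) along a 3-gon: merge 3 vertices and 3 edges, delete both glued faces → V=11, E=23, F=14.
Check: V − E + F = 11 − 23 + 14 = 2.

14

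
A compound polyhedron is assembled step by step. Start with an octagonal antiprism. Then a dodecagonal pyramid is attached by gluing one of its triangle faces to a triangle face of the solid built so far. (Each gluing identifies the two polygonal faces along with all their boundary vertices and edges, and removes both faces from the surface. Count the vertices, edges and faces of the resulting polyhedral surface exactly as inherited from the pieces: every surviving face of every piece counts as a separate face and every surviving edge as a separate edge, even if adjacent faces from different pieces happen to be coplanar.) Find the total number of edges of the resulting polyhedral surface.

53

An octagonal antiprism: V=16, E=32, F=18.
Attach a dodecagonal pyramid (V=13, E=24, F=13) along a 3-gon: merge 3 vertices and 3 edges, delete both glued faces → V=26, E=53, F=29.
Check: V − E + F = 26 − 53 + 29 = 2.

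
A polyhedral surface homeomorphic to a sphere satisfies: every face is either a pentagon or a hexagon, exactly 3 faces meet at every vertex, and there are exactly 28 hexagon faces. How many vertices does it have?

76

Let x be the number of pentagons; then F = 28 + x.
Edge–face incidences: 2E = 6·28 + 5·x = 168 + 5x.
Every vertex has degree 3, so 3V = 2E.
Euler: V − E + F = 2 ⇒ (2E)/3 − E + (28 + x) = 2.
Multiply by 6: 2·(2E) − 3·(2E) + 6·(28 + x) = 12, i.e. 168 + 6x − (168 + 5x) = 12.
Collecting terms: x = 12.
Then 2E = 168 + 5·12 = 228, so E = 114, V = 2E/3 = 76, F = 28 + 12 = 40.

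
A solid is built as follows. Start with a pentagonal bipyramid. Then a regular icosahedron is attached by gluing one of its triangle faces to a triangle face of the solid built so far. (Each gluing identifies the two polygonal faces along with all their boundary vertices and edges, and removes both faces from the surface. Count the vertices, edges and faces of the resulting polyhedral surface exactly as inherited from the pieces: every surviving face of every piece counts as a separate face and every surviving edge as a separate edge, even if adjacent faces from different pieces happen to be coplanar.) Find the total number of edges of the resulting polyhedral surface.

A pentagonal bipyramid: V=7, E=15, F=10.
Attach a regular icosahedron (V=12, E=30, F=20) along a 3-gon: merge 3 vertices and 3 edges, delete both glued faces → V=16, E=42, F=28.
Check: V − E + F = 16 − 42 + 28 = 2.

42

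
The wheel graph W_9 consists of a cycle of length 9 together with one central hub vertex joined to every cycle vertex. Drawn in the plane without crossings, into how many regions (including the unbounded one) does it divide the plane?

10

W_9 has V = 9 + 1 = 10 vertices and E = 2·9 = 18 edges.
By Euler's formula F = 2 − V + E = 2 − 10 + 18 = 10.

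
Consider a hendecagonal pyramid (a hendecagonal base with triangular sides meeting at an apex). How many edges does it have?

22

A pyramid on an n-gon base has one n-gon and n triangles: V = 11 + 1 = 12, E = 2·11 = 22, F = 11 + 1 = 12.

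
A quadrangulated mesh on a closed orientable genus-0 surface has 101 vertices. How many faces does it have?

99

χ = 2 − 2·0 = 2, and every face is a square so 4F = 2E.
V − E + F = 2 with E = 4F/2 gives 101 − (4/2 − 1)·F = 2, so F = 99 and E = 198.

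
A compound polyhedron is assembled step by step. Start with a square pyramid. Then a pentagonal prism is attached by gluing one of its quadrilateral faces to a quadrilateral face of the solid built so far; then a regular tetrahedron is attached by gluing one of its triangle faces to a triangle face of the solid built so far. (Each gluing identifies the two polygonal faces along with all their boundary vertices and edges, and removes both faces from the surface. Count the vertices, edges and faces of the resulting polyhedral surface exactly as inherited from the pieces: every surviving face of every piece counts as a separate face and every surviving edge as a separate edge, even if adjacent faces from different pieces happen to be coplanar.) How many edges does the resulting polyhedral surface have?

A square pyramid: V=5, E=8, F=5.
Attach a pentagonal prism (V=10, E=15, F=7) along a 4-gon: merge 4 vertices and 4 edges, delete both glued faces → V=11, E=19, F=10.
Attach a regular tetrahedron (V=4, E=6, F=4) along a 3-gon: merge 3 vertices and 3 edges, delete both glued faces → V=12, E=22, F=12.
Check: V − E + F = 12 − 22 + 12 = 2.

22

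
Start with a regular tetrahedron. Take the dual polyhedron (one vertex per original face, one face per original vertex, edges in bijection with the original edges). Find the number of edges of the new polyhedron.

The base solid has V = 4, E = 6, F = 4.
The dual swaps V and F and preserves E: V′ = F = 4, E′ = E = 6, F′ = V = 4.

6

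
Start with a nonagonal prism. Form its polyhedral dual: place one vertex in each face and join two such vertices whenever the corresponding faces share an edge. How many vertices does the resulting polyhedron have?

The base solid has V = 18, E = 27, F = 11.
The dual swaps V and F and preserves E: V′ = F = 11, E′ = E = 27, F′ = V = 18.

11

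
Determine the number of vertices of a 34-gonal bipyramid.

36

A bipyramid over an n-gon has 2n triangular faces and n + 2 vertices: V = 34 + 2 = 36, E = 3·34 = 102, F = 2·34 = 68.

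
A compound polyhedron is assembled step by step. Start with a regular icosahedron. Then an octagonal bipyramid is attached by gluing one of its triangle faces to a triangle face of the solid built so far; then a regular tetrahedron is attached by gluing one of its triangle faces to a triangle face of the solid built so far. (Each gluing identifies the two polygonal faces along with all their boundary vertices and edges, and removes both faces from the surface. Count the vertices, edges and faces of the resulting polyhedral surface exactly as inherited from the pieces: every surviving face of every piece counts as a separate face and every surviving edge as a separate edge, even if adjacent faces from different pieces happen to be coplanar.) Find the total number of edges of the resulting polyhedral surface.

54

A regular icosahedron: V=12, E=30, F=20.
Attach an octagonal bipyramid (V=10, E=24, F=16) along a 3-gon: merge 3 vertices and 3 edges, delete both glued faces → V=19, E=51, F=34.
Attach a regular tetrahedron (V=4, E=6, F=4) along a 3-gon: merge 3 vertices and 3 edges, delete both glued faces → V=20, E=54, F=36.
Check: V − E + F = 20 − 54 + 36 = 2.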